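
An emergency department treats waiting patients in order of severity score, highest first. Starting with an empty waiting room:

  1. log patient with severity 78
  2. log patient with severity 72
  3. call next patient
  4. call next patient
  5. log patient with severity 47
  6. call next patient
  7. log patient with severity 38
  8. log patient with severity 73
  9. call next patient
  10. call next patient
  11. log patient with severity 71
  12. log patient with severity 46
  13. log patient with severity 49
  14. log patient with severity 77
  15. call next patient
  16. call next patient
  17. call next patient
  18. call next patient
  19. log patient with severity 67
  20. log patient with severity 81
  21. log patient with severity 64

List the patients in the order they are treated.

insert 78 → {78}
insert 72 → {78, 72}
call next patient → 78; now {72}
call next patient → 72; now {}
insert 47 → {47}
call next patient → 47; now {}
insert 38 → {38}
insert 73 → {73, 38}
call next patient → 73; now {38}
call next patient → 38; now {}
insert 71 → {71}
insert 46 → {71, 46}
insert 49 → {71, 49, 46}
insert 77 → {77, 71, 49, 46}
call next patient → 77; now {71, 49, 46}
call next patient → 71; now {49, 46}
call next patient → 49; now {46}
call next patient → 46; now {}
insert 67 → {67}
insert 81 → {81, 67}
insert 64 → {81, 67, 64}

[78, 72, 47, 73, 38, 77, 71, 49, 46]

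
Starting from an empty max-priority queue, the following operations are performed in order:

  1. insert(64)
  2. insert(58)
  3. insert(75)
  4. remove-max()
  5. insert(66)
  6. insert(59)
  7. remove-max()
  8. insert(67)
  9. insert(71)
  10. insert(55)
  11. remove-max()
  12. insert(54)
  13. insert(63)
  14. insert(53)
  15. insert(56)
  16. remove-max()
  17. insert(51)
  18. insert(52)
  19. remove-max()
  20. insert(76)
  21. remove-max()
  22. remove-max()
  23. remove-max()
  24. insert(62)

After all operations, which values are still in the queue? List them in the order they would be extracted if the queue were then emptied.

62, 58, 56, 55, 54, 53, 52, 51

insert 64 → {64}
insert 58 → {64, 58}
insert 75 → {75, 64, 58}
remove-max → 75; now {64, 58}
insert 66 → {66, 64, 58}
insert 59 → {66, 64, 59, 58}
remove-max → 66; now {64, 59, 58}
insert 67 → {67, 64, 59, 58}
insert 71 → {71, 67, 64, 59, 58}
insert 55 → {71, 67, 64, 59, 58, 55}
remove-max → 71; now {67, 64, 59, 58, 55}
insert 54 → {67, 64, 59, 58, 55, 54}
insert 63 → {67, 64, 63, 59, 58, 55, 54}
insert 53 → {67, 64, 63, 59, 58, 55, 54, 53}
insert 56 → {67, 64, 63, 59, 58, 56, 55, 54, 53}
remove-max → 67; now {64, 63, 59, 58, 56, 55, 54, 53}
insert 51 → {64, 63, 59, 58, 56, 55, 54, 53, 51}
insert 52 → {64, 63, 59, 58, 56, 55, 54, 53, 52, 51}
remove-max → 64; now {63, 59, 58, 56, 55, 54, 53, 52, 51}
insert 76 → {76, 63, 59, 58, 56, 55, 54, 53, 52, 51}
remove-max → 76; now {63, 59, 58, 56, 55, 54, 53, 52, 51}
remove-max → 63; now {59, 58, 56, 55, 54, 53, 52, 51}
remove-max → 59; now {58, 56, 55, 54, 53, 52, 51}
insert 62 → {62, 58, 56, 55, 54, 53, 52, 51}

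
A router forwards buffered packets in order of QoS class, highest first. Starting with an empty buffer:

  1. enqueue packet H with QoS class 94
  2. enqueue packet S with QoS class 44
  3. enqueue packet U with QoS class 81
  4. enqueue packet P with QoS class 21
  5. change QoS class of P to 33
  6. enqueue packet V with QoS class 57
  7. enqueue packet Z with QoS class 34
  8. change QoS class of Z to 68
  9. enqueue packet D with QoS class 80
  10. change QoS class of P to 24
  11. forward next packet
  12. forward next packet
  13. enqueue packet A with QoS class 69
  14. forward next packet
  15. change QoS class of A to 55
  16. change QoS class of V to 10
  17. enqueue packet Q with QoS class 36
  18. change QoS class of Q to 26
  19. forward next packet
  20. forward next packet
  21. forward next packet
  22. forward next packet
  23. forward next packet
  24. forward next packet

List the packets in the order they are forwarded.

add H (QoS class 94) → {H:94}
add S (QoS class 44) → {H:94, S:44}
add U (QoS class 81) → {H:94, U:81, S:44}
add P (QoS class 21) → {H:94, U:81, S:44, P:21}
update P to QoS class 33 → {H:94, U:81, S:44, P:33}
add V (QoS class 57) → {H:94, U:81, V:57, S:44, P:33}
add Z (QoS class 34) → {H:94, U:81, V:57, S:44, Z:34, P:33}
update Z to QoS class 68 → {H:94, U:81, Z:68, V:57, S:44, P:33}
add D (QoS class 80) → {H:94, U:81, D:80, Z:68, V:57, S:44, P:33}
update P to QoS class 24 → {H:94, U:81, D:80, Z:68, V:57, S:44, P:24}
forward next packet → H; now {U:81, D:80, Z:68, V:57, S:44, P:24}
forward next packet → U; now {D:80, Z:68, V:57, S:44, P:24}
add A (QoS class 69) → {D:80, A:69, Z:68, V:57, S:44, P:24}
forward next packet → D; now {A:69, Z:68, V:57, S:44, P:24}
update A to QoS class 55 → {Z:68, V:57, A:55, S:44, P:24}
update V to QoS class 10 → {Z:68, A:55, S:44, P:24, V:10}
add Q (QoS class 36) → {Z:68, A:55, S:44, Q:36, P:24, V:10}
update Q to QoS class 26 → {Z:68, A:55, S:44, Q:26, P:24, V:10}
forward next packet → Z; now {A:55, S:44, Q:26, P:24, V:10}
forward next packet → A; now {S:44, Q:26, P:24, V:10}
forward next packet → S; now {Q:26, P:24, V:10}
forward next packet → Q; now {P:24, V:10}
forward next packet → P; now {V:10}
forward next packet → V; now {}

H → U → D → Z → A → S → Q → P → V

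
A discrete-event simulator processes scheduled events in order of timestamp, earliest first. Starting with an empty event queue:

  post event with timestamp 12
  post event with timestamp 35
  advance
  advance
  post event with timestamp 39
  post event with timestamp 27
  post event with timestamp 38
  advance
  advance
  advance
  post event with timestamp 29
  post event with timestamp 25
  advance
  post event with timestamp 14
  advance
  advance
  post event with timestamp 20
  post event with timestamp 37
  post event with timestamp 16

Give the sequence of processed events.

12 → 35 → 27 → 38 → 39 → 25 → 14 → 29

insert 12 → {12}
insert 35 → {12, 35}
advance → 12; now {35}
advance → 35; now {}
insert 39 → {39}
insert 27 → {27, 39}
insert 38 → {27, 38, 39}
advance → 27; now {38, 39}
advance → 38; now {39}
advance → 39; now {}
insert 29 → {29}
insert 25 → {25, 29}
advance → 25; now {29}
insert 14 → {14, 29}
advance → 14; now {29}
advance → 29; now {}
insert 20 → {20}
insert 37 → {20, 37}
insert 16 → {16, 20, 37}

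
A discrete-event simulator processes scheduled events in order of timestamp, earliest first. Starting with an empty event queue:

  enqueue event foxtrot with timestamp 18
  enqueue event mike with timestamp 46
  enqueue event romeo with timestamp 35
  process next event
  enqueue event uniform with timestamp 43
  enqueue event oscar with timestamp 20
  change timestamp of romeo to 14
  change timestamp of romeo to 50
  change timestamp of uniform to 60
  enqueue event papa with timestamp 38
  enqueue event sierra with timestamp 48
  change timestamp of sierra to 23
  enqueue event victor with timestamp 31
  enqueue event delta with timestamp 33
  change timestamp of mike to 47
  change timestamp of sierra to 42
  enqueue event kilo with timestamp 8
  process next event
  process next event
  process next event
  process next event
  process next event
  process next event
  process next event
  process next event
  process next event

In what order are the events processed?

add foxtrot (timestamp 18) → {foxtrot:18}
add mike (timestamp 46) → {foxtrot:18, mike:46}
add romeo (timestamp 35) → {foxtrot:18, romeo:35, mike:46}
process next event → foxtrot; now {romeo:35, mike:46}
add uniform (timestamp 43) → {romeo:35, uniform:43, mike:46}
add oscar (timestamp 20) → {oscar:20, romeo:35, uniform:43, mike:46}
update romeo to timestamp 14 → {romeo:14, oscar:20, uniform:43, mike:46}
update romeo to timestamp 50 → {oscar:20, uniform:43, mike:46, romeo:50}
update uniform to timestamp 60 → {oscar:20, mike:46, romeo:50, uniform:60}
add papa (timestamp 38) → {oscar:20, papa:38, mike:46, romeo:50, uniform:60}
add sierra (timestamp 48) → {oscar:20, papa:38, mike:46, sierra:48, romeo:50, uniform:60}
update sierra to timestamp 23 → {oscar:20, sierra:23, papa:38, mike:46, romeo:50, uniform:60}
add victor (timestamp 31) → {oscar:20, sierra:23, victor:31, papa:38, mike:46, romeo:50, uniform:60}
add delta (timestamp 33) → {oscar:20, sierra:23, victor:31, delta:33, papa:38, mike:46, romeo:50, uniform:60}
update mike to timestamp 47 → {oscar:20, sierra:23, victor:31, delta:33, papa:38, mike:47, romeo:50, uniform:60}
update sierra to timestamp 42 → {oscar:20, victor:31, delta:33, papa:38, sierra:42, mike:47, romeo:50, uniform:60}
add kilo (timestamp 8) → {kilo:8, oscar:20, victor:31, delta:33, papa:38, sierra:42, mike:47, romeo:50, uniform:60}
process next event → kilo; now {oscar:20, victor:31, delta:33, papa:38, sierra:42, mike:47, romeo:50, uniform:60}
process next event → oscar; now {victor:31, delta:33, papa:38, sierra:42, mike:47, romeo:50, uniform:60}
process next event → victor; now {delta:33, papa:38, sierra:42, mike:47, romeo:50, uniform:60}
process next event → delta; now {papa:38, sierra:42, mike:47, romeo:50, uniform:60}
process next event → papa; now {sierra:42, mike:47, romeo:50, uniform:60}
process next event → sierra; now {mike:47, romeo:50, uniform:60}
process next event → mike; now {romeo:50, uniform:60}
process next event → romeo; now {uniform:60}
process next event → uniform; now {}

foxtrot → kilo → oscar → victor → delta → papa → sierra → mike → romeo → uniform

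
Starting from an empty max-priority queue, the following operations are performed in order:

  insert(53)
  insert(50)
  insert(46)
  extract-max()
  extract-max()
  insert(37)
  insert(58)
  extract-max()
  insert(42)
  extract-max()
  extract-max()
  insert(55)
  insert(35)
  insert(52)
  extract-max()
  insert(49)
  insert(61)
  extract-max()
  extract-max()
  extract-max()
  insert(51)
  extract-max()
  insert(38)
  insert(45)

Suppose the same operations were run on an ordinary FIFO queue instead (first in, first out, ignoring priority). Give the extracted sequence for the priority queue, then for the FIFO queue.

insert 53 → {53}
insert 50 → {53, 50}
insert 46 → {53, 50, 46}
extract-max → 53; now {50, 46}
extract-max → 50; now {46}
insert 37 → {46, 37}
insert 58 → {58, 46, 37}
extract-max → 58; now {46, 37}
insert 42 → {46, 42, 37}
extract-max → 46; now {42, 37}
extract-max → 42; now {37}
insert 55 → {55, 37}
insert 35 → {55, 37, 35}
insert 52 → {55, 52, 37, 35}
extract-max → 55; now {52, 37, 35}
insert 49 → {52, 49, 37, 35}
insert 61 → {61, 52, 49, 37, 35}
extract-max → 61; now {52, 49, 37, 35}
extract-max → 52; now {49, 37, 35}
extract-max → 49; now {37, 35}
insert 51 → {51, 37, 35}
extract-max → 51; now {37, 35}
insert 38 → {38, 37, 35}
insert 45 → {45, 38, 37, 35}

priority queue: 53 → 50 → 58 → 46 → 42 → 55 → 61 → 52 → 49 → 51; FIFO queue: 53, 50, 46, 37, 58, 42, 55, 35, 52, 49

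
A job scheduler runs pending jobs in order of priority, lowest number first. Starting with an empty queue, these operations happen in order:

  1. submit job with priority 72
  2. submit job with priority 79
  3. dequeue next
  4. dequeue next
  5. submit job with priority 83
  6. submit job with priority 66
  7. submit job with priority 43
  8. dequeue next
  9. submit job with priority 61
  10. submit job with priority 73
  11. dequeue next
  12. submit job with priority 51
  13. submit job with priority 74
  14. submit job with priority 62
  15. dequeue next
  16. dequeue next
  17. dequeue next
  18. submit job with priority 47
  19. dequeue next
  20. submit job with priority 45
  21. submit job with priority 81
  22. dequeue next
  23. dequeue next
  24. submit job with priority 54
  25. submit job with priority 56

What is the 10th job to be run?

73

insert 72 → {72}
insert 79 → {72, 79}
dequeue next → 72; now {79}
dequeue next → 79; now {}
insert 83 → {83}
insert 66 → {66, 83}
insert 43 → {43, 66, 83}
dequeue next → 43; now {66, 83}
insert 61 → {61, 66, 83}
insert 73 → {61, 66, 73, 83}
dequeue next → 61; now {66, 73, 83}
insert 51 → {51, 66, 73, 83}
insert 74 → {51, 66, 73, 74, 83}
insert 62 → {51, 62, 66, 73, 74, 83}
dequeue next → 51; now {62, 66, 73, 74, 83}
dequeue next → 62; now {66, 73, 74, 83}
dequeue next → 66; now {73, 74, 83}
insert 47 → {47, 73, 74, 83}
dequeue next → 47; now {73, 74, 83}
insert 45 → {45, 73, 74, 83}
insert 81 → {45, 73, 74, 81, 83}
dequeue next → 45; now {73, 74, 81, 83}
dequeue next → 73; now {74, 81, 83}
insert 54 → {54, 74, 81, 83}
insert 56 → {54, 56, 74, 81, 83}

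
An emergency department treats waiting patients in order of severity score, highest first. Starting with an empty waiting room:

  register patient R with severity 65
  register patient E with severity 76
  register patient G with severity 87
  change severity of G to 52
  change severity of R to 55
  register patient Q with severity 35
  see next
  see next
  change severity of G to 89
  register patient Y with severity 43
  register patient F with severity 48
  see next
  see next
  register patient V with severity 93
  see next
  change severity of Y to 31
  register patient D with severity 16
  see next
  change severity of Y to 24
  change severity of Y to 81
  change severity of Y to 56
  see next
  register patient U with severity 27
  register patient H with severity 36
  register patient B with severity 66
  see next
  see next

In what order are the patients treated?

E, R, G, F, V, Q, Y, B, H

add R (severity 65) → {R:65}
add E (severity 76) → {E:76, R:65}
add G (severity 87) → {G:87, E:76, R:65}
update G to severity 52 → {E:76, R:65, G:52}
update R to severity 55 → {E:76, R:55, G:52}
add Q (severity 35) → {E:76, R:55, G:52, Q:35}
see next → E; now {R:55, G:52, Q:35}
see next → R; now {G:52, Q:35}
update G to severity 89 → {G:89, Q:35}
add Y (severity 43) → {G:89, Y:43, Q:35}
add F (severity 48) → {G:89, F:48, Y:43, Q:35}
see next → G; now {F:48, Y:43, Q:35}
see next → F; now {Y:43, Q:35}
add V (severity 93) → {V:93, Y:43, Q:35}
see next → V; now {Y:43, Q:35}
update Y to severity 31 → {Q:35, Y:31}
add D (severity 16) → {Q:35, Y:31, D:16}
see next → Q; now {Y:31, D:16}
update Y to severity 24 → {Y:24, D:16}
update Y to severity 81 → {Y:81, D:16}
update Y to severity 56 → {Y:56, D:16}
see next → Y; now {D:16}
add U (severity 27) → {U:27, D:16}
add H (severity 36) → {H:36, U:27, D:16}
add B (severity 66) → {B:66, H:36, U:27, D:16}
see next → B; now {H:36, U:27, D:16}
see next → H; now {U:27, D:16}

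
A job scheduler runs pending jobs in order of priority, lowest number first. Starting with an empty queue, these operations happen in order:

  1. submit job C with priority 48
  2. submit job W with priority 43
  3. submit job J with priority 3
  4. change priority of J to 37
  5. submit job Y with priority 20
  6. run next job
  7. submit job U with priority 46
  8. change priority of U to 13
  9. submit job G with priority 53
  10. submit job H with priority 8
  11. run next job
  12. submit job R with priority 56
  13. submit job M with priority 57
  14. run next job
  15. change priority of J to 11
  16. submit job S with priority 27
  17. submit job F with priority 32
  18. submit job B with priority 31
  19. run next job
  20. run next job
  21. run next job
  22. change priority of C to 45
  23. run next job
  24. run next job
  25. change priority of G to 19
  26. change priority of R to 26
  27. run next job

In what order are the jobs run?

add C (priority 48) → {C:48}
add W (priority 43) → {W:43, C:48}
add J (priority 3) → {J:3, W:43, C:48}
update J to priority 37 → {J:37, W:43, C:48}
add Y (priority 20) → {Y:20, J:37, W:43, C:48}
run next job → Y; now {J:37, W:43, C:48}
add U (priority 46) → {J:37, W:43, U:46, C:48}
update U to priority 13 → {U:13, J:37, W:43, C:48}
add G (priority 53) → {U:13, J:37, W:43, C:48, G:53}
add H (priority 8) → {H:8, U:13, J:37, W:43, C:48, G:53}
run next job → H; now {U:13, J:37, W:43, C:48, G:53}
add R (priority 56) → {U:13, J:37, W:43, C:48, G:53, R:56}
add M (priority 57) → {U:13, J:37, W:43, C:48, G:53, R:56, M:57}
run next job → U; now {J:37, W:43, C:48, G:53, R:56, M:57}
update J to priority 11 → {J:11, W:43, C:48, G:53, R:56, M:57}
add S (priority 27) → {J:11, S:27, W:43, C:48, G:53, R:56, M:57}
add F (priority 32) → {J:11, S:27, F:32, W:43, C:48, G:53, R:56, M:57}
add B (priority 31) → {J:11, S:27, B:31, F:32, W:43, C:48, G:53, R:56, M:57}
run next job → J; now {S:27, B:31, F:32, W:43, C:48, G:53, R:56, M:57}
run next job → S; now {B:31, F:32, W:43, C:48, G:53, R:56, M:57}
run next job → B; now {F:32, W:43, C:48, G:53, R:56, M:57}
update C to priority 45 → {F:32, W:43, C:45, G:53, R:56, M:57}
run next job → F; now {W:43, C:45, G:53, R:56, M:57}
run next job → W; now {C:45, G:53, R:56, M:57}
update G to priority 19 → {G:19, C:45, R:56, M:57}
update R to priority 26 → {G:19, R:26, C:45, M:57}
run next job → G; now {R:26, C:45, M:57}

Y, H, U, J, S, B, F, W, G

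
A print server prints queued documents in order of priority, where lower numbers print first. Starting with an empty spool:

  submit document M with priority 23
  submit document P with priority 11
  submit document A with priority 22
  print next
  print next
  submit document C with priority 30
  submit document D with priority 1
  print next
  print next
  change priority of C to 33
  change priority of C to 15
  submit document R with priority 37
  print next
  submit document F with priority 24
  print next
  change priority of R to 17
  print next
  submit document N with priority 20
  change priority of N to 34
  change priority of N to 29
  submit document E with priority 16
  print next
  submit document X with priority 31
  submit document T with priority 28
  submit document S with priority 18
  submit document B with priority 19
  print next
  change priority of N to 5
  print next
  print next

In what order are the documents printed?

P, A, D, M, C, F, R, E, S, N, B

add M (priority 23) → {M:23}
add P (priority 11) → {P:11, M:23}
add A (priority 22) → {P:11, A:22, M:23}
print next → P; now {A:22, M:23}
print next → A; now {M:23}
add C (priority 30) → {M:23, C:30}
add D (priority 1) → {D:1, M:23, C:30}
print next → D; now {M:23, C:30}
print next → M; now {C:30}
update C to priority 33 → {C:33}
update C to priority 15 → {C:15}
add R (priority 37) → {C:15, R:37}
print next → C; now {R:37}
add F (priority 24) → {F:24, R:37}
print next → F; now {R:37}
update R to priority 17 → {R:17}
print next → R; now {}
add N (priority 20) → {N:20}
update N to priority 34 → {N:34}
update N to priority 29 → {N:29}
add E (priority 16) → {E:16, N:29}
print next → E; now {N:29}
add X (priority 31) → {N:29, X:31}
add T (priority 28) → {T:28, N:29, X:31}
add S (priority 18) → {S:18, T:28, N:29, X:31}
add B (priority 19) → {S:18, B:19, T:28, N:29, X:31}
print next → S; now {B:19, T:28, N:29, X:31}
update N to priority 5 → {N:5, B:19, T:28, X:31}
print next → N; now {B:19, T:28, X:31}
print next → B; now {T:28, X:31}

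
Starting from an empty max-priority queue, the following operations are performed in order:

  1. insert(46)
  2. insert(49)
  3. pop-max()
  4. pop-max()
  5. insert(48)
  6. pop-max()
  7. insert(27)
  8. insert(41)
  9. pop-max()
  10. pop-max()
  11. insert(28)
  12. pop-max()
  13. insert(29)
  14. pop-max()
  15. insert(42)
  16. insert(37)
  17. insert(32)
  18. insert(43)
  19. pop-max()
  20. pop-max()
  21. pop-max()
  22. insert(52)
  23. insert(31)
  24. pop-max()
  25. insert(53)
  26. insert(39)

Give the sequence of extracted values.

[49, 46, 48, 41, 27, 28, 29, 43, 42, 37, 52]

insert 46 → {46}
insert 49 → {49, 46}
pop-max → 49; now {46}
pop-max → 46; now {}
insert 48 → {48}
pop-max → 48; now {}
insert 27 → {27}
insert 41 → {41, 27}
pop-max → 41; now {27}
pop-max → 27; now {}
insert 28 → {28}
pop-max → 28; now {}
insert 29 → {29}
pop-max → 29; now {}
insert 42 → {42}
insert 37 → {42, 37}
insert 32 → {42, 37, 32}
insert 43 → {43, 42, 37, 32}
pop-max → 43; now {42, 37, 32}
pop-max → 42; now {37, 32}
pop-max → 37; now {32}
insert 52 → {52, 32}
insert 31 → {52, 32, 31}
pop-max → 52; now {32, 31}
insert 53 → {53, 32, 31}
insert 39 → {53, 39, 32, 31}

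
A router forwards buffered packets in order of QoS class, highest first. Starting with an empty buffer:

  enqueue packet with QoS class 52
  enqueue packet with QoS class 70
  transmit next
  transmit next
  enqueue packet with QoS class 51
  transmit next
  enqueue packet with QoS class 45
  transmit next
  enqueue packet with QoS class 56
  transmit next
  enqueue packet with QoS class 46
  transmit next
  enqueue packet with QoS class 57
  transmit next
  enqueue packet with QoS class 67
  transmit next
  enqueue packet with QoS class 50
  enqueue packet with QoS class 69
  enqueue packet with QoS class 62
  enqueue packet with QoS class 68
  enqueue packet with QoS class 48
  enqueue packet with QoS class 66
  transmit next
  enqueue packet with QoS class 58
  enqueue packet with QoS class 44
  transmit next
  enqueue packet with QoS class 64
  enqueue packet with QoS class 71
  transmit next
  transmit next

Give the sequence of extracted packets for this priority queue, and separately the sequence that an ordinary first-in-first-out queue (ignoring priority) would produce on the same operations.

priority queue: 70, 52, 51, 45, 56, 46, 57, 67, 69, 68, 71, 66; FIFO queue: [52, 70, 51, 45, 56, 46, 57, 67, 50, 69, 62, 68]

insert 52 → {52}
insert 70 → {70, 52}
transmit next → 70; now {52}
transmit next → 52; now {}
insert 51 → {51}
transmit next → 51; now {}
insert 45 → {45}
transmit next → 45; now {}
insert 56 → {56}
transmit next → 56; now {}
insert 46 → {46}
transmit next → 46; now {}
insert 57 → {57}
transmit next → 57; now {}
insert 67 → {67}
transmit next → 67; now {}
insert 50 → {50}
insert 69 → {69, 50}
insert 62 → {69, 62, 50}
insert 68 → {69, 68, 62, 50}
insert 48 → {69, 68, 62, 50, 48}
insert 66 → {69, 68, 66, 62, 50, 48}
transmit next → 69; now {68, 66, 62, 50, 48}
insert 58 → {68, 66, 62, 58, 50, 48}
insert 44 → {68, 66, 62, 58, 50, 48, 44}
transmit next → 68; now {66, 62, 58, 50, 48, 44}
insert 64 → {66, 64, 62, 58, 50, 48, 44}
insert 71 → {71, 66, 64, 62, 58, 50, 48, 44}
transmit next → 71; now {66, 64, 62, 58, 50, 48, 44}
transmit next → 66; now {64, 62, 58, 50, 48, 44}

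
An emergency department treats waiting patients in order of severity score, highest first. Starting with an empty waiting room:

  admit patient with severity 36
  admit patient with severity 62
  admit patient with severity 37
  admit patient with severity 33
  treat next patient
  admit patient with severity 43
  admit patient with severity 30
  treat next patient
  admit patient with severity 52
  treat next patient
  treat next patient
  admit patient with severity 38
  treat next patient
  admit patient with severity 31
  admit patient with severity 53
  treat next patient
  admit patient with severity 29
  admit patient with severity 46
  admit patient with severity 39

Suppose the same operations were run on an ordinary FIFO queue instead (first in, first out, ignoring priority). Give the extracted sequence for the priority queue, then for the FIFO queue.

insert 36 → {36}
insert 62 → {62, 36}
insert 37 → {62, 37, 36}
insert 33 → {62, 37, 36, 33}
treat next patient → 62; now {37, 36, 33}
insert 43 → {43, 37, 36, 33}
insert 30 → {43, 37, 36, 33, 30}
treat next patient → 43; now {37, 36, 33, 30}
insert 52 → {52, 37, 36, 33, 30}
treat next patient → 52; now {37, 36, 33, 30}
treat next patient → 37; now {36, 33, 30}
insert 38 → {38, 36, 33, 30}
treat next patient → 38; now {36, 33, 30}
insert 31 → {36, 33, 31, 30}
insert 53 → {53, 36, 33, 31, 30}
treat next patient → 53; now {36, 33, 31, 30}
insert 29 → {36, 33, 31, 30, 29}
insert 46 → {46, 36, 33, 31, 30, 29}
insert 39 → {46, 39, 36, 33, 31, 30, 29}

priority queue: [62, 43, 52, 37, 38, 53]; FIFO queue: 36, 62, 37, 33, 43, 30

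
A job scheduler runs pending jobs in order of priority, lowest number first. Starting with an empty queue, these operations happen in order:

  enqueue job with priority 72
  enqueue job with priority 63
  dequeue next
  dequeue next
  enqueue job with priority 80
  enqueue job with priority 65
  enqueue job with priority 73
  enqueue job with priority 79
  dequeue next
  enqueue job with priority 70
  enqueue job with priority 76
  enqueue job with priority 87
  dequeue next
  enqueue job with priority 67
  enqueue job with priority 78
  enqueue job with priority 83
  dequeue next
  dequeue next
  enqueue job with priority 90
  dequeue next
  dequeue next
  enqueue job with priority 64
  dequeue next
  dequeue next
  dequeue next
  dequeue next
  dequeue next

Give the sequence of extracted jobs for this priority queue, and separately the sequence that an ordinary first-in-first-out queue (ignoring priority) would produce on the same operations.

priority queue: 63 → 72 → 65 → 70 → 67 → 73 → 76 → 78 → 64 → 79 → 80 → 83 → 87; FIFO queue: 72 → 63 → 80 → 65 → 73 → 79 → 70 → 76 → 87 → 67 → 78 → 83 → 90

insert 72 → {72}
insert 63 → {63, 72}
dequeue next → 63; now {72}
dequeue next → 72; now {}
insert 80 → {80}
insert 65 → {65, 80}
insert 73 → {65, 73, 80}
insert 79 → {65, 73, 79, 80}
dequeue next → 65; now {73, 79, 80}
insert 70 → {70, 73, 79, 80}
insert 76 → {70, 73, 76, 79, 80}
insert 87 → {70, 73, 76, 79, 80, 87}
dequeue next → 70; now {73, 76, 79, 80, 87}
insert 67 → {67, 73, 76, 79, 80, 87}
insert 78 → {67, 73, 76, 78, 79, 80, 87}
insert 83 → {67, 73, 76, 78, 79, 80, 83, 87}
dequeue next → 67; now {73, 76, 78, 79, 80, 83, 87}
dequeue next → 73; now {76, 78, 79, 80, 83, 87}
insert 90 → {76, 78, 79, 80, 83, 87, 90}
dequeue next → 76; now {78, 79, 80, 83, 87, 90}
dequeue next → 78; now {79, 80, 83, 87, 90}
insert 64 → {64, 79, 80, 83, 87, 90}
dequeue next → 64; now {79, 80, 83, 87, 90}
dequeue next → 79; now {80, 83, 87, 90}
dequeue next → 80; now {83, 87, 90}
dequeue next → 83; now {87, 90}
dequeue next → 87; now {90}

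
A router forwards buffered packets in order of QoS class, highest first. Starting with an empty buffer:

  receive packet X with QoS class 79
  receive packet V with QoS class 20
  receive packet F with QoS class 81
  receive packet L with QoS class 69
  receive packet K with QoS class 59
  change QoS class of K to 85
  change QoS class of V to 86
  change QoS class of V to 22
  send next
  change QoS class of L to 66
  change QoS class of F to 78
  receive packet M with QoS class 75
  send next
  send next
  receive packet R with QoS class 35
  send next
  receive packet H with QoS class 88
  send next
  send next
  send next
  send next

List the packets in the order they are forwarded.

add X (QoS class 79) → {X:79}
add V (QoS class 20) → {X:79, V:20}
add F (QoS class 81) → {F:81, X:79, V:20}
add L (QoS class 69) → {F:81, X:79, L:69, V:20}
add K (QoS class 59) → {F:81, X:79, L:69, K:59, V:20}
update K to QoS class 85 → {K:85, F:81, X:79, L:69, V:20}
update V to QoS class 86 → {V:86, K:85, F:81, X:79, L:69}
update V to QoS class 22 → {K:85, F:81, X:79, L:69, V:22}
send next → K; now {F:81, X:79, L:69, V:22}
update L to QoS class 66 → {F:81, X:79, L:66, V:22}
update F to QoS class 78 → {X:79, F:78, L:66, V:22}
add M (QoS class 75) → {X:79, F:78, M:75, L:66, V:22}
send next → X; now {F:78, M:75, L:66, V:22}
send next → F; now {M:75, L:66, V:22}
add R (QoS class 35) → {M:75, L:66, R:35, V:22}
send next → M; now {L:66, R:35, V:22}
add H (QoS class 88) → {H:88, L:66, R:35, V:22}
send next → H; now {L:66, R:35, V:22}
send next → L; now {R:35, V:22}
send next → R; now {V:22}
send next → V; now {}

[K, X, F, M, H, L, R, V]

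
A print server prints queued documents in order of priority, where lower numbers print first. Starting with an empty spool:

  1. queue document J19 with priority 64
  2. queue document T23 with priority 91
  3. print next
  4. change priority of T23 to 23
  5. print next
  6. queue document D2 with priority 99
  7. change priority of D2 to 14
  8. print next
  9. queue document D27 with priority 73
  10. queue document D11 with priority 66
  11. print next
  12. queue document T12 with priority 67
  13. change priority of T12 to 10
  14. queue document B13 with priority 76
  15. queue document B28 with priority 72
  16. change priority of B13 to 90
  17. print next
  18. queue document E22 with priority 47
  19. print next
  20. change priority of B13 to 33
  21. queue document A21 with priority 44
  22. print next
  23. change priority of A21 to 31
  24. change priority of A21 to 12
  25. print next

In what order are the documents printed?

J19 → T23 → D2 → D11 → T12 → E22 → B13 → A21

add J19 (priority 64) → {J19:64}
add T23 (priority 91) → {J19:64, T23:91}
print next → J19; now {T23:91}
update T23 to priority 23 → {T23:23}
print next → T23; now {}
add D2 (priority 99) → {D2:99}
update D2 to priority 14 → {D2:14}
print next → D2; now {}
add D27 (priority 73) → {D27:73}
add D11 (priority 66) → {D11:66, D27:73}
print next → D11; now {D27:73}
add T12 (priority 67) → {T12:67, D27:73}
update T12 to priority 10 → {T12:10, D27:73}
add B13 (priority 76) → {T12:10, D27:73, B13:76}
add B28 (priority 72) → {T12:10, B28:72, D27:73, B13:76}
update B13 to priority 90 → {T12:10, B28:72, D27:73, B13:90}
print next → T12; now {B28:72, D27:73, B13:90}
add E22 (priority 47) → {E22:47, B28:72, D27:73, B13:90}
print next → E22; now {B28:72, D27:73, B13:90}
update B13 to priority 33 → {B13:33, B28:72, D27:73}
add A21 (priority 44) → {B13:33, A21:44, B28:72, D27:73}
print next → B13; now {A21:44, B28:72, D27:73}
update A21 to priority 31 → {A21:31, B28:72, D27:73}
update A21 to priority 12 → {A21:12, B28:72, D27:73}
print next → A21; now {B28:72, D27:73}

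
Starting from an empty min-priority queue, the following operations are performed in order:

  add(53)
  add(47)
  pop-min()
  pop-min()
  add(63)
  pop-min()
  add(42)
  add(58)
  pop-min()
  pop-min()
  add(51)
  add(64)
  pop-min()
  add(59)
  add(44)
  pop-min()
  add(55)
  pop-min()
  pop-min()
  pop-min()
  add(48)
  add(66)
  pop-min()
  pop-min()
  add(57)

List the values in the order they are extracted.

insert 53 → {53}
insert 47 → {47, 53}
pop-min → 47; now {53}
pop-min → 53; now {}
insert 63 → {63}
pop-min → 63; now {}
insert 42 → {42}
insert 58 → {42, 58}
pop-min → 42; now {58}
pop-min → 58; now {}
insert 51 → {51}
insert 64 → {51, 64}
pop-min → 51; now {64}
insert 59 → {59, 64}
insert 44 → {44, 59, 64}
pop-min → 44; now {59, 64}
insert 55 → {55, 59, 64}
pop-min → 55; now {59, 64}
pop-min → 59; now {64}
pop-min → 64; now {}
insert 48 → {48}
insert 66 → {48, 66}
pop-min → 48; now {66}
pop-min → 66; now {}
insert 57 → {57}

47, 53, 63, 42, 58, 51, 44, 55, 59, 64, 48, 66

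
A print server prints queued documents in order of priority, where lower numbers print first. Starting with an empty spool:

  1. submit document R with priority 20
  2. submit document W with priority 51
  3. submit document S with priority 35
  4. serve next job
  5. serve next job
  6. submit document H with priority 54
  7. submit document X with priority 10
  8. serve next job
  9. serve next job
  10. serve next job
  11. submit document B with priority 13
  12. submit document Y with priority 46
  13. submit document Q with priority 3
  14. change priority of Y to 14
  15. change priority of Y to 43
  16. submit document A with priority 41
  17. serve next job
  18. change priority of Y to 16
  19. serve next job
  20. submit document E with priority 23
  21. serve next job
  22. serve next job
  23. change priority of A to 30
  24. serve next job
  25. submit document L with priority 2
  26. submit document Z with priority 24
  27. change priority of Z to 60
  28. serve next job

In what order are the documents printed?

add R (priority 20) → {R:20}
add W (priority 51) → {R:20, W:51}
add S (priority 35) → {R:20, S:35, W:51}
serve next job → R; now {S:35, W:51}
serve next job → S; now {W:51}
add H (priority 54) → {W:51, H:54}
add X (priority 10) → {X:10, W:51, H:54}
serve next job → X; now {W:51, H:54}
serve next job → W; now {H:54}
serve next job → H; now {}
add B (priority 13) → {B:13}
add Y (priority 46) → {B:13, Y:46}
add Q (priority 3) → {Q:3, B:13, Y:46}
update Y to priority 14 → {Q:3, B:13, Y:14}
update Y to priority 43 → {Q:3, B:13, Y:43}
add A (priority 41) → {Q:3, B:13, A:41, Y:43}
serve next job → Q; now {B:13, A:41, Y:43}
update Y to priority 16 → {B:13, Y:16, A:41}
serve next job → B; now {Y:16, A:41}
add E (priority 23) → {Y:16, E:23, A:41}
serve next job → Y; now {E:23, A:41}
serve next job → E; now {A:41}
update A to priority 30 → {A:30}
serve next job → A; now {}
add L (priority 2) → {L:2}
add Z (priority 24) → {L:2, Z:24}
update Z to priority 60 → {L:2, Z:60}
serve next job → L; now {Z:60}

R → S → X → W → H → Q → B → Y → E → A → L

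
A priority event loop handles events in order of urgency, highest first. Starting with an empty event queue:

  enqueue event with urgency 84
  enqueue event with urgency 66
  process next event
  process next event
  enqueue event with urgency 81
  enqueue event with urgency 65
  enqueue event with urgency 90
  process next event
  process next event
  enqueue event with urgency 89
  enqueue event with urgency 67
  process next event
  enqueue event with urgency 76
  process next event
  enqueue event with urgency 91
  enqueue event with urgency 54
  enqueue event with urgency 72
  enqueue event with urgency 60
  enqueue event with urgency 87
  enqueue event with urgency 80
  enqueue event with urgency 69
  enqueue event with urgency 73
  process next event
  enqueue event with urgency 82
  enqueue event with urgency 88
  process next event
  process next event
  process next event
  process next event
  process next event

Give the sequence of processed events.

insert 84 → {84}
insert 66 → {84, 66}
process next event → 84; now {66}
process next event → 66; now {}
insert 81 → {81}
insert 65 → {81, 65}
insert 90 → {90, 81, 65}
process next event → 90; now {81, 65}
process next event → 81; now {65}
insert 89 → {89, 65}
insert 67 → {89, 67, 65}
process next event → 89; now {67, 65}
insert 76 → {76, 67, 65}
process next event → 76; now {67, 65}
insert 91 → {91, 67, 65}
insert 54 → {91, 67, 65, 54}
insert 72 → {91, 72, 67, 65, 54}
insert 60 → {91, 72, 67, 65, 60, 54}
insert 87 → {91, 87, 72, 67, 65, 60, 54}
insert 80 → {91, 87, 80, 72, 67, 65, 60, 54}
insert 69 → {91, 87, 80, 72, 69, 67, 65, 60, 54}
insert 73 → {91, 87, 80, 73, 72, 69, 67, 65, 60, 54}
process next event → 91; now {87, 80, 73, 72, 69, 67, 65, 60, 54}
insert 82 → {87, 82, 80, 73, 72, 69, 67, 65, 60, 54}
insert 88 → {88, 87, 82, 80, 73, 72, 69, 67, 65, 60, 54}
process next event → 88; now {87, 82, 80, 73, 72, 69, 67, 65, 60, 54}
process next event → 87; now {82, 80, 73, 72, 69, 67, 65, 60, 54}
process next event → 82; now {80, 73, 72, 69, 67, 65, 60, 54}
process next event → 80; now {73, 72, 69, 67, 65, 60, 54}
process next event → 73; now {72, 69, 67, 65, 60, 54}

[84, 66, 90, 81, 89, 76, 91, 88, 87, 82, 80, 73]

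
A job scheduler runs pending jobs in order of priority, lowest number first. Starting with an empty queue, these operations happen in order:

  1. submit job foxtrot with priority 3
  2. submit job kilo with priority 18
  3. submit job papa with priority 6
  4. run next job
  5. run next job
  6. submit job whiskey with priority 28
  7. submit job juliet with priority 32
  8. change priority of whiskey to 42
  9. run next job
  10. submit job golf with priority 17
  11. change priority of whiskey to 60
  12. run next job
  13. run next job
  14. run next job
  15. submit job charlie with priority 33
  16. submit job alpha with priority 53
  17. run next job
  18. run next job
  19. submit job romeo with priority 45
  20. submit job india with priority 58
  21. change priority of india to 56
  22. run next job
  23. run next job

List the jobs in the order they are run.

foxtrot → papa → kilo → golf → juliet → whiskey → charlie → alpha → romeo → india

add foxtrot (priority 3) → {foxtrot:3}
add kilo (priority 18) → {foxtrot:3, kilo:18}
add papa (priority 6) → {foxtrot:3, papa:6, kilo:18}
run next job → foxtrot; now {papa:6, kilo:18}
run next job → papa; now {kilo:18}
add whiskey (priority 28) → {kilo:18, whiskey:28}
add juliet (priority 32) → {kilo:18, whiskey:28, juliet:32}
update whiskey to priority 42 → {kilo:18, juliet:32, whiskey:42}
run next job → kilo; now {juliet:32, whiskey:42}
add golf (priority 17) → {golf:17, juliet:32, whiskey:42}
update whiskey to priority 60 → {golf:17, juliet:32, whiskey:60}
run next job → golf; now {juliet:32, whiskey:60}
run next job → juliet; now {whiskey:60}
run next job → whiskey; now {}
add charlie (priority 33) → {charlie:33}
add alpha (priority 53) → {charlie:33, alpha:53}
run next job → charlie; now {alpha:53}
run next job → alpha; now {}
add romeo (priority 45) → {romeo:45}
add india (priority 58) → {romeo:45, india:58}
update india to priority 56 → {romeo:45, india:56}
run next job → romeo; now {india:56}
run next job → india; now {}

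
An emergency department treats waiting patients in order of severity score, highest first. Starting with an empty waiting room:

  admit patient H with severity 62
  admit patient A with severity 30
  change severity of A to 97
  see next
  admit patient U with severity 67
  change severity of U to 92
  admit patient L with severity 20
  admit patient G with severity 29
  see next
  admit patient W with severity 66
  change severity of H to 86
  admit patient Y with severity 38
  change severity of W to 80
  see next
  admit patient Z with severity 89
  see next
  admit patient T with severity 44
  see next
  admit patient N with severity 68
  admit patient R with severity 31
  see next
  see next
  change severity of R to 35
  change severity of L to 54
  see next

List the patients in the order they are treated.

add H (severity 62) → {H:62}
add A (severity 30) → {H:62, A:30}
update A to severity 97 → {A:97, H:62}
see next → A; now {H:62}
add U (severity 67) → {U:67, H:62}
update U to severity 92 → {U:92, H:62}
add L (severity 20) → {U:92, H:62, L:20}
add G (severity 29) → {U:92, H:62, G:29, L:20}
see next → U; now {H:62, G:29, L:20}
add W (severity 66) → {W:66, H:62, G:29, L:20}
update H to severity 86 → {H:86, W:66, G:29, L:20}
add Y (severity 38) → {H:86, W:66, Y:38, G:29, L:20}
update W to severity 80 → {H:86, W:80, Y:38, G:29, L:20}
see next → H; now {W:80, Y:38, G:29, L:20}
add Z (severity 89) → {Z:89, W:80, Y:38, G:29, L:20}
see next → Z; now {W:80, Y:38, G:29, L:20}
add T (severity 44) → {W:80, T:44, Y:38, G:29, L:20}
see next → W; now {T:44, Y:38, G:29, L:20}
add N (severity 68) → {N:68, T:44, Y:38, G:29, L:20}
add R (severity 31) → {N:68, T:44, Y:38, R:31, G:29, L:20}
see next → N; now {T:44, Y:38, R:31, G:29, L:20}
see next → T; now {Y:38, R:31, G:29, L:20}
update R to severity 35 → {Y:38, R:35, G:29, L:20}
update L to severity 54 → {L:54, Y:38, R:35, G:29}
see next → L; now {Y:38, R:35, G:29}

[A, U, H, Z, W, N, T, L]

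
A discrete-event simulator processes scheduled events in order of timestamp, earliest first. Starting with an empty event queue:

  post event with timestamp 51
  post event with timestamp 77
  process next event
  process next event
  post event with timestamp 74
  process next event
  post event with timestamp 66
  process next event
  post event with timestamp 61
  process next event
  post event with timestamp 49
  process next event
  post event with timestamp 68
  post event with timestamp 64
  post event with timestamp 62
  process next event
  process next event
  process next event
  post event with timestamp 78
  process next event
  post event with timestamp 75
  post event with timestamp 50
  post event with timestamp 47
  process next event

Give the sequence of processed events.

insert 51 → {51}
insert 77 → {51, 77}
process next event → 51; now {77}
process next event → 77; now {}
insert 74 → {74}
process next event → 74; now {}
insert 66 → {66}
process next event → 66; now {}
insert 61 → {61}
process next event → 61; now {}
insert 49 → {49}
process next event → 49; now {}
insert 68 → {68}
insert 64 → {64, 68}
insert 62 → {62, 64, 68}
process next event → 62; now {64, 68}
process next event → 64; now {68}
process next event → 68; now {}
insert 78 → {78}
process next event → 78; now {}
insert 75 → {75}
insert 50 → {50, 75}
insert 47 → {47, 50, 75}
process next event → 47; now {50, 75}

51 → 77 → 74 → 66 → 61 → 49 → 62 → 64 → 68 → 78 → 47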